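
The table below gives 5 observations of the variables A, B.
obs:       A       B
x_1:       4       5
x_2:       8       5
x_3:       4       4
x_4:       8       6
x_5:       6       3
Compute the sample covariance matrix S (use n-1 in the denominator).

Step 1 — column means:
  mean(A) = (4 + 8 + 4 + 8 + 6) / 5 = 30/5 = 6
  mean(B) = (5 + 5 + 4 + 6 + 3) / 5 = 23/5 = 4.6

Step 2 — sample covariance S[i,j] = (1/(n-1)) · Σ_k (x_{k,i} - mean_i) · (x_{k,j} - mean_j), with n-1 = 4.
  S[A,A] = ((-2)·(-2) + (2)·(2) + (-2)·(-2) + (2)·(2) + (0)·(0)) / 4 = 16/4 = 4
  S[A,B] = ((-2)·(0.4) + (2)·(0.4) + (-2)·(-0.6) + (2)·(1.4) + (0)·(-1.6)) / 4 = 4/4 = 1
  S[B,B] = ((0.4)·(0.4) + (0.4)·(0.4) + (-0.6)·(-0.6) + (1.4)·(1.4) + (-1.6)·(-1.6)) / 4 = 5.2/4 = 1.3

S is symmetric (S[j,i] = S[i,j]). Assembling:

S = [[4, 1],
 [1, 1.3]]


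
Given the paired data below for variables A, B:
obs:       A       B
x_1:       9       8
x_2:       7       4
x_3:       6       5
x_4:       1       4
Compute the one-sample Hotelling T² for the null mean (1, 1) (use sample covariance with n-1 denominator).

Step 1 — sample mean vector:
  mean(A) = (9 + 7 + 6 + 1) / 4 = 23/4 = 5.75
  mean(B) = (8 + 4 + 5 + 4) / 4 = 21/4 = 5.25
  x̄ = (5.75, 5.25),  deviation x̄ - mu_0 = (5.75, 5.25) - (1, 1) = (4.75, 4.25).

Step 2 — sample covariance matrix, S[i,j] = (1/(n-1)) · Σ_k (x_{k,i} - mean_i) · (x_{k,j} - mean_j), divisor n-1 = 3:
  S[A,A] = ((3.25)·(3.25) + (1.25)·(1.25) + (0.25)·(0.25) + (-4.75)·(-4.75)) / 3 = 34.75/3 = 11.5833
  S[A,B] = ((3.25)·(2.75) + (1.25)·(-1.25) + (0.25)·(-0.25) + (-4.75)·(-1.25)) / 3 = 13.25/3 = 4.4167
  S[B,B] = ((2.75)·(2.75) + (-1.25)·(-1.25) + (-0.25)·(-0.25) + (-1.25)·(-1.25)) / 3 = 10.75/3 = 3.5833
  S = [[11.5833, 4.4167],
 [4.4167, 3.5833]].

Step 3 — invert S. det(S) = 11.5833·3.5833 - (4.4167)² = 22.
  S^{-1} = (1/det) · [[d, -b], [-b, a]] = [[0.1629, -0.2008],
 [-0.2008, 0.5265]].

Step 4 — quadratic form (x̄ - mu_0)^T · S^{-1} · (x̄ - mu_0):
  S^{-1} · (x̄ - mu_0) = (-0.0795, 1.2841),
  (x̄ - mu_0)^T · [...] = (4.75)·(-0.0795) + (4.25)·(1.2841) = 5.0795.

Step 5 — scale by n: T² = 4 · 5.0795 = 20.3182.

T² ≈ 20.3182


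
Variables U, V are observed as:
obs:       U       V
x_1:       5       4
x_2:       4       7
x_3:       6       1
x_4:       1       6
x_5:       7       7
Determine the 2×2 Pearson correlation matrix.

Step 1 — column means:
  mean(U) = (5 + 4 + 6 + 1 + 7) / 5 = 23/5 = 4.6
  mean(V) = (4 + 7 + 1 + 6 + 7) / 5 = 25/5 = 5

Step 2 — sample variances and covariances s[i,j] = (1/(n-1)) · Σ_k (x_{k,i} - mean_i) · (x_{k,j} - mean_j), with n-1 = 4:
  s[U,U] = ((0.4)·(0.4) + (-0.6)·(-0.6) + (1.4)·(1.4) + (-3.6)·(-3.6) + (2.4)·(2.4)) / 4 = 21.2/4 = 5.3
  s[U,V] = ((0.4)·(-1) + (-0.6)·(2) + (1.4)·(-4) + (-3.6)·(1) + (2.4)·(2)) / 4 = -6/4 = -1.5
  s[V,V] = ((-1)·(-1) + (2)·(2) + (-4)·(-4) + (1)·(1) + (2)·(2)) / 4 = 26/4 = 6.5
  Sample standard deviations s_i = √(s[i,i]):
  s(U) = √(5.3) = 2.3022
  s(V) = √(6.5) = 2.5495

Step 3 — r_{ij} = s_{ij} / (s_i · s_j):
  r[U,U] = 1 (diagonal).
  r[U,V] = -1.5 / (2.3022 · 2.5495) = -1.5 / 5.8694 = -0.2556
  r[V,V] = 1 (diagonal).

R is symmetric with unit diagonal. Assembling:

R = [[1, -0.2556],
 [-0.2556, 1]]


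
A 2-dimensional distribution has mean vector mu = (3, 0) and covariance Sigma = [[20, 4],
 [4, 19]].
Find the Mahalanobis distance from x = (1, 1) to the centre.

Step 1 — centre the observation: (x - mu) = (-2, 1).

Step 2 — invert Sigma. det(Sigma) = 20·19 - (4)² = 364.
  Sigma^{-1} = (1/det) · [[d, -b], [-b, a]] = [[0.0522, -0.011],
 [-0.011, 0.0549]].

Step 3 — form the quadratic (x - mu)^T · Sigma^{-1} · (x - mu):
  Sigma^{-1} · (x - mu) = (-0.1154, 0.0769).
  (x - mu)^T · [Sigma^{-1} · (x - mu)] = (-2)·(-0.1154) + (1)·(0.0769) = 0.3077.

Step 4 — take square root: d = √(0.3077) ≈ 0.5547.

d(x, mu) = √(0.3077) ≈ 0.5547


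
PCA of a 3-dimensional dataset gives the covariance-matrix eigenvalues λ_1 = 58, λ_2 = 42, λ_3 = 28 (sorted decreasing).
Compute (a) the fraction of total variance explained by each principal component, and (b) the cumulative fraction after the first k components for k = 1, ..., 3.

Step 1 — total variance = trace(Sigma) = Σ λ_i = 58 + 42 + 28 = 128.

Step 2 — fraction explained by component i = λ_i / Σ λ:
  PC1: 58/128 = 0.4531
  PC2: 42/128 = 0.3281
  PC3: 28/128 = 0.2188

Step 3 — cumulative fraction after k components = (λ_1 + ... + λ_k) / Σ λ:
  k = 1: 58/128 = 0.4531
  k = 2: (58 + 42)/128 = 100/128 = 0.7812
  k = 3: (58 + 42 + 28)/128 = 128/128 = 1

Summary (fraction, with percent):

explained: PC1 0.4531 (45.31%), PC2 0.3281 (32.81%), PC3 0.2188 (21.88%);  cumulative: 0.4531, 0.7812, 1


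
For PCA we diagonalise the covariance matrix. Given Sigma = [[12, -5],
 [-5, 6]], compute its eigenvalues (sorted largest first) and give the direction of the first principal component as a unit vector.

Step 1 — characteristic polynomial of 2×2 Sigma:
  det(Sigma - λI) = λ² - trace · λ + det = 0.
  trace = 12 + 6 = 18, det = 12·6 - (-5)² = 47.
Step 2 — discriminant:
  Δ = trace² - 4·det = 324 - 188 = 136.
Step 3 — eigenvalues:
  λ = (trace ± √Δ)/2 = (18 ± 11.6619)/2,
  λ_1 = 14.831,  λ_2 = 3.169.

Step 4 — unit eigenvector for λ_1: solve (Sigma - λ_1 I)v = 0. First row:
  (12 - 14.831)·v_x + (-5)·v_y = 0, i.e. (-2.831)·v_x + (-5)·v_y = 0,
  so v ∝ (b, λ_1 - a) = (-5, 2.831); multiply by -1 so the first entry is positive: u = (5, -2.831).
  ||u|| = √((5)² + (-2.831)²) = √(33.0143) ≈ 5.7458,
  v_1 = u/||u|| ≈ (0.8702, -0.4927) (||v_1|| = 1).

λ_1 = 14.831,  λ_2 = 3.169;  v_1 ≈ (0.8702, -0.4927)


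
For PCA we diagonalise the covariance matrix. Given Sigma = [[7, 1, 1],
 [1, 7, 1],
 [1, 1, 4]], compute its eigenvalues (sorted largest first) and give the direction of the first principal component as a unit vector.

Step 1 — characteristic polynomial p(λ) = det(λI - Sigma) = λ³ - tr·λ² + c_1·λ - det, where tr = trace, c_1 = sum of the principal 2×2 minors, det = det(Sigma):
  tr = 7 + 7 + 4 = 18,
  c_1 = (7·7 - (1)²) + (7·4 - (1)²) + (7·4 - (1)²) = 48 + 27 + 27 = 102,
  det = 7·(7·4 - (1)²) - (1)·((1)·4 - (1)·(1)) + (1)·((1)·(1) - 7·(1)) = 7·(27) - (1)·(3) + (1)·(-6) = 180.
  So p(λ) = λ³ - 18λ² + 102λ - 180.
Step 2 — look for an integer root (rational root theorem: any rational root is an integer divisor of 180). Testing λ = 6:
  p(6) = 216 - 648 + 612 - 180 = 0  ✓
  Dividing out (λ - 6): p(λ) = (λ - 6)(λ² - 12λ + 30).
Step 3 — remaining eigenvalues from the quadratic λ² - 12λ + 30 = 0:
  Δ = 12² - 4·30 = 144 - 120 = 24,  λ = (12 ± √24)/2 = (12 ± 4.899)/2 ≈ 8.4495 or 3.5505.
  Sorted: λ_1 = 8.4495,  λ_2 = 6,  λ_3 = 3.5505  (check: sum = 18 = tr ✓).

Step 4 — unit eigenvector for λ_1 ≈ 8.4495: v spans the null space of (Sigma - λ_1 I), whose rows are
  r_1 = (-1.4495, 1, 1),  r_2 = (1, -1.4495, 1),  r_3 = (1, 1, -4.4495).
  v is orthogonal to every row, so take v ∝ r_1 × r_2 = ((1)·(1) - (1)·(-1.4495), (1)·(1) - (-1.4495)·(1), (-1.4495)·(-1.4495) - (1)·(1)) ≈ (2.4495, 2.4495, 1.101).
  Let u = (2.4495, 2.4495, 1.101).
  ||u|| = √((2.4495)² + (2.4495)² + (1.101)²) = √(13.2122) ≈ 3.6349,  v_1 = u/||u|| ≈ (0.6739, 0.6739, 0.3029) (||v_1|| = 1).

λ_1 = 8.4495,  λ_2 = 6,  λ_3 = 3.5505;  v_1 ≈ (0.6739, 0.6739, 0.3029)


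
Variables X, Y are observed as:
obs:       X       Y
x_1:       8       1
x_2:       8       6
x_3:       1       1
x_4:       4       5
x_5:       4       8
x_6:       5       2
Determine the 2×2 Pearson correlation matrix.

Step 1 — column means:
  mean(X) = (8 + 8 + 1 + 4 + 4 + 5) / 6 = 30/6 = 5
  mean(Y) = (1 + 6 + 1 + 5 + 8 + 2) / 6 = 23/6 = 3.8333

Step 2 — sample variances and covariances s[i,j] = (1/(n-1)) · Σ_k (x_{k,i} - mean_i) · (x_{k,j} - mean_j), with n-1 = 5:
  s[X,X] = ((3)·(3) + (3)·(3) + (-4)·(-4) + (-1)·(-1) + (-1)·(-1) + (0)·(0)) / 5 = 36/5 = 7.2
  s[X,Y] = ((3)·(-2.8333) + (3)·(2.1667) + (-4)·(-2.8333) + (-1)·(1.1667) + (-1)·(4.1667) + (0)·(-1.8333)) / 5 = 4/5 = 0.8
  s[Y,Y] = ((-2.8333)·(-2.8333) + (2.1667)·(2.1667) + (-2.8333)·(-2.8333) + (1.1667)·(1.1667) + (4.1667)·(4.1667) + (-1.8333)·(-1.8333)) / 5 = 42.8333/5 = 8.5667
  Sample standard deviations s_i = √(s[i,i]):
  s(X) = √(7.2) = 2.6833
  s(Y) = √(8.5667) = 2.9269

Step 3 — r_{ij} = s_{ij} / (s_i · s_j):
  r[X,X] = 1 (diagonal).
  r[X,Y] = 0.8 / (2.6833 · 2.9269) = 0.8 / 7.8537 = 0.1019
  r[Y,Y] = 1 (diagonal).

R is symmetric with unit diagonal. Assembling:

R = [[1, 0.1019],
 [0.1019, 1]]


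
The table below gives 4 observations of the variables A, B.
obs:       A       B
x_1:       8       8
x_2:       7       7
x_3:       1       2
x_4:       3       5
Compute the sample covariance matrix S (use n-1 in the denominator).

Step 1 — column means:
  mean(A) = (8 + 7 + 1 + 3) / 4 = 19/4 = 4.75
  mean(B) = (8 + 7 + 2 + 5) / 4 = 22/4 = 5.5

Step 2 — sample covariance S[i,j] = (1/(n-1)) · Σ_k (x_{k,i} - mean_i) · (x_{k,j} - mean_j), with n-1 = 3.
  S[A,A] = ((3.25)·(3.25) + (2.25)·(2.25) + (-3.75)·(-3.75) + (-1.75)·(-1.75)) / 3 = 32.75/3 = 10.9167
  S[A,B] = ((3.25)·(2.5) + (2.25)·(1.5) + (-3.75)·(-3.5) + (-1.75)·(-0.5)) / 3 = 25.5/3 = 8.5
  S[B,B] = ((2.5)·(2.5) + (1.5)·(1.5) + (-3.5)·(-3.5) + (-0.5)·(-0.5)) / 3 = 21/3 = 7

S is symmetric (S[j,i] = S[i,j]). Assembling:

S = [[10.9167, 8.5],
 [8.5, 7]]


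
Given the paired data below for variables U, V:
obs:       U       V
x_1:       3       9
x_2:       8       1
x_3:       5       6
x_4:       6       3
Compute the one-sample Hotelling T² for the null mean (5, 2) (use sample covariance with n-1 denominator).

Step 1 — sample mean vector:
  mean(U) = (3 + 8 + 5 + 6) / 4 = 22/4 = 5.5
  mean(V) = (9 + 1 + 6 + 3) / 4 = 19/4 = 4.75
  x̄ = (5.5, 4.75),  deviation x̄ - mu_0 = (5.5, 4.75) - (5, 2) = (0.5, 2.75).

Step 2 — sample covariance matrix, S[i,j] = (1/(n-1)) · Σ_k (x_{k,i} - mean_i) · (x_{k,j} - mean_j), divisor n-1 = 3:
  S[U,U] = ((-2.5)·(-2.5) + (2.5)·(2.5) + (-0.5)·(-0.5) + (0.5)·(0.5)) / 3 = 13/3 = 4.3333
  S[U,V] = ((-2.5)·(4.25) + (2.5)·(-3.75) + (-0.5)·(1.25) + (0.5)·(-1.75)) / 3 = -21.5/3 = -7.1667
  S[V,V] = ((4.25)·(4.25) + (-3.75)·(-3.75) + (1.25)·(1.25) + (-1.75)·(-1.75)) / 3 = 36.75/3 = 12.25
  S = [[4.3333, -7.1667],
 [-7.1667, 12.25]].

Step 3 — invert S. det(S) = 4.3333·12.25 - (-7.1667)² = 1.7222.
  S^{-1} = (1/det) · [[d, -b], [-b, a]] = [[7.1129, 4.1613],
 [4.1613, 2.5161]].

Step 4 — quadratic form (x̄ - mu_0)^T · S^{-1} · (x̄ - mu_0):
  S^{-1} · (x̄ - mu_0) = (15, 9),
  (x̄ - mu_0)^T · [...] = (0.5)·(15) + (2.75)·(9) = 32.25.

Step 5 — scale by n: T² = 4 · 32.25 = 129.

T² ≈ 129


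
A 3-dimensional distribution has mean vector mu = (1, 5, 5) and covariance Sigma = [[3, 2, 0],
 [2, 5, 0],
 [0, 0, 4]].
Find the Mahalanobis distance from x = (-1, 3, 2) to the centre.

Step 1 — centre the observation: (x - mu) = (-2, -2, -3).

Step 2 — invert Sigma (cofactor / det for 3×3, or solve directly):
  Sigma^{-1} = [[0.4545, -0.1818, 0],
 [-0.1818, 0.2727, 0],
 [0, 0, 0.25]].

Step 3 — form the quadratic (x - mu)^T · Sigma^{-1} · (x - mu):
  Sigma^{-1} · (x - mu) = (-0.5455, -0.1818, -0.75).
  (x - mu)^T · [Sigma^{-1} · (x - mu)] = (-2)·(-0.5455) + (-2)·(-0.1818) + (-3)·(-0.75) = 3.7045.

Step 4 — take square root: d = √(3.7045) ≈ 1.9247.

d(x, mu) = √(3.7045) ≈ 1.9247


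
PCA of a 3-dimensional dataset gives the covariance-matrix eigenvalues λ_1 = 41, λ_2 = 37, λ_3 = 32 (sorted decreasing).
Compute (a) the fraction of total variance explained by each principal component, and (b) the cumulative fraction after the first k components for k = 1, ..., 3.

Step 1 — total variance = trace(Sigma) = Σ λ_i = 41 + 37 + 32 = 110.

Step 2 — fraction explained by component i = λ_i / Σ λ:
  PC1: 41/110 = 0.3727
  PC2: 37/110 = 0.3364
  PC3: 32/110 = 0.2909

Step 3 — cumulative fraction after k components = (λ_1 + ... + λ_k) / Σ λ:
  k = 1: 41/110 = 0.3727
  k = 2: (41 + 37)/110 = 78/110 = 0.7091
  k = 3: (41 + 37 + 32)/110 = 110/110 = 1

Summary (fraction, with percent):

explained: PC1 0.3727 (37.27%), PC2 0.3364 (33.64%), PC3 0.2909 (29.09%);  cumulative: 0.3727, 0.7091, 1


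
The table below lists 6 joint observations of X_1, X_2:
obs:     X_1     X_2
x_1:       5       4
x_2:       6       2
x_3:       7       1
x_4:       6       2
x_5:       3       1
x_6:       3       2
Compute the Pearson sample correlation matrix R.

Step 1 — column means:
  mean(X_1) = (5 + 6 + 7 + 6 + 3 + 3) / 6 = 30/6 = 5
  mean(X_2) = (4 + 2 + 1 + 2 + 1 + 2) / 6 = 12/6 = 2

Step 2 — sample variances and covariances s[i,j] = (1/(n-1)) · Σ_k (x_{k,i} - mean_i) · (x_{k,j} - mean_j), with n-1 = 5:
  s[X_1,X_1] = ((0)·(0) + (1)·(1) + (2)·(2) + (1)·(1) + (-2)·(-2) + (-2)·(-2)) / 5 = 14/5 = 2.8
  s[X_1,X_2] = ((0)·(2) + (1)·(0) + (2)·(-1) + (1)·(0) + (-2)·(-1) + (-2)·(0)) / 5 = 0/5 = 0
  s[X_2,X_2] = ((2)·(2) + (0)·(0) + (-1)·(-1) + (0)·(0) + (-1)·(-1) + (0)·(0)) / 5 = 6/5 = 1.2
  Sample standard deviations s_i = √(s[i,i]):
  s(X_1) = √(2.8) = 1.6733
  s(X_2) = √(1.2) = 1.0954

Step 3 — r_{ij} = s_{ij} / (s_i · s_j):
  r[X_1,X_1] = 1 (diagonal).
  r[X_1,X_2] = 0 / (1.6733 · 1.0954) = 0 / 1.833 = 0
  r[X_2,X_2] = 1 (diagonal).

R is symmetric with unit diagonal. Assembling:

R = [[1, 0],
 [0, 1]]


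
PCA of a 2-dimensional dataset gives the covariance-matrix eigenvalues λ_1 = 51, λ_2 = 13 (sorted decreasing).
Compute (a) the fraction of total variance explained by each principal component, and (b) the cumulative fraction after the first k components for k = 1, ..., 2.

Step 1 — total variance = trace(Sigma) = Σ λ_i = 51 + 13 = 64.

Step 2 — fraction explained by component i = λ_i / Σ λ:
  PC1: 51/64 = 0.7969
  PC2: 13/64 = 0.2031

Step 3 — cumulative fraction after k components = (λ_1 + ... + λ_k) / Σ λ:
  k = 1: 51/64 = 0.7969
  k = 2: (51 + 13)/64 = 64/64 = 1

Summary (fraction, with percent):

explained: PC1 0.7969 (79.69%), PC2 0.2031 (20.31%);  cumulative: 0.7969, 1


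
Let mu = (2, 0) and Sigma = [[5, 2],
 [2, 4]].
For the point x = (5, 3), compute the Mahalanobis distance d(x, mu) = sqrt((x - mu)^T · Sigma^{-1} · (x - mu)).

Step 1 — centre the observation: (x - mu) = (3, 3).

Step 2 — invert Sigma. det(Sigma) = 5·4 - (2)² = 16.
  Sigma^{-1} = (1/det) · [[d, -b], [-b, a]] = [[0.25, -0.125],
 [-0.125, 0.3125]].

Step 3 — form the quadratic (x - mu)^T · Sigma^{-1} · (x - mu):
  Sigma^{-1} · (x - mu) = (0.375, 0.5625).
  (x - mu)^T · [Sigma^{-1} · (x - mu)] = (3)·(0.375) + (3)·(0.5625) = 2.8125.

Step 4 — take square root: d = √(2.8125) ≈ 1.6771.

d(x, mu) = √(2.8125) ≈ 1.6771


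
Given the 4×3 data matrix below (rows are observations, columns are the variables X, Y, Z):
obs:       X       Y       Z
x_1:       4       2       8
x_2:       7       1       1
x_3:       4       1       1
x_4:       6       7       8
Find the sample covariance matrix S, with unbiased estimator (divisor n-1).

Step 1 — column means:
  mean(X) = (4 + 7 + 4 + 6) / 4 = 21/4 = 5.25
  mean(Y) = (2 + 1 + 1 + 7) / 4 = 11/4 = 2.75
  mean(Z) = (8 + 1 + 1 + 8) / 4 = 18/4 = 4.5

Step 2 — sample covariance S[i,j] = (1/(n-1)) · Σ_k (x_{k,i} - mean_i) · (x_{k,j} - mean_j), with n-1 = 3.
  S[X,X] = ((-1.25)·(-1.25) + (1.75)·(1.75) + (-1.25)·(-1.25) + (0.75)·(0.75)) / 3 = 6.75/3 = 2.25
  S[X,Y] = ((-1.25)·(-0.75) + (1.75)·(-1.75) + (-1.25)·(-1.75) + (0.75)·(4.25)) / 3 = 3.25/3 = 1.0833
  S[X,Z] = ((-1.25)·(3.5) + (1.75)·(-3.5) + (-1.25)·(-3.5) + (0.75)·(3.5)) / 3 = -3.5/3 = -1.1667
  S[Y,Y] = ((-0.75)·(-0.75) + (-1.75)·(-1.75) + (-1.75)·(-1.75) + (4.25)·(4.25)) / 3 = 24.75/3 = 8.25
  S[Y,Z] = ((-0.75)·(3.5) + (-1.75)·(-3.5) + (-1.75)·(-3.5) + (4.25)·(3.5)) / 3 = 24.5/3 = 8.1667
  S[Z,Z] = ((3.5)·(3.5) + (-3.5)·(-3.5) + (-3.5)·(-3.5) + (3.5)·(3.5)) / 3 = 49/3 = 16.3333

S is symmetric (S[j,i] = S[i,j]). Assembling:

S = [[2.25, 1.0833, -1.1667],
 [1.0833, 8.25, 8.1667],
 [-1.1667, 8.1667, 16.3333]]


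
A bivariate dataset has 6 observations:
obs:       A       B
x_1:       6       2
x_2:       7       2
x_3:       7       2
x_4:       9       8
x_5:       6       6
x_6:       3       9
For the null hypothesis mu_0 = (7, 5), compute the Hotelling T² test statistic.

Step 1 — sample mean vector:
  mean(A) = (6 + 7 + 7 + 9 + 6 + 3) / 6 = 38/6 = 6.3333
  mean(B) = (2 + 2 + 2 + 8 + 6 + 9) / 6 = 29/6 = 4.8333
  x̄ = (6.3333, 4.8333),  deviation x̄ - mu_0 = (6.3333, 4.8333) - (7, 5) = (-0.6667, -0.1667).

Step 2 — sample covariance matrix, S[i,j] = (1/(n-1)) · Σ_k (x_{k,i} - mean_i) · (x_{k,j} - mean_j), divisor n-1 = 5:
  S[A,A] = ((-0.3333)·(-0.3333) + (0.6667)·(0.6667) + (0.6667)·(0.6667) + (2.6667)·(2.6667) + (-0.3333)·(-0.3333) + (-3.3333)·(-3.3333)) / 5 = 19.3333/5 = 3.8667
  S[A,B] = ((-0.3333)·(-2.8333) + (0.6667)·(-2.8333) + (0.6667)·(-2.8333) + (2.6667)·(3.1667) + (-0.3333)·(1.1667) + (-3.3333)·(4.1667)) / 5 = -8.6667/5 = -1.7333
  S[B,B] = ((-2.8333)·(-2.8333) + (-2.8333)·(-2.8333) + (-2.8333)·(-2.8333) + (3.1667)·(3.1667) + (1.1667)·(1.1667) + (4.1667)·(4.1667)) / 5 = 52.8333/5 = 10.5667
  S = [[3.8667, -1.7333],
 [-1.7333, 10.5667]].

Step 3 — invert S. det(S) = 3.8667·10.5667 - (-1.7333)² = 37.8533.
  S^{-1} = (1/det) · [[d, -b], [-b, a]] = [[0.2791, 0.0458],
 [0.0458, 0.1021]].

Step 4 — quadratic form (x̄ - mu_0)^T · S^{-1} · (x̄ - mu_0):
  S^{-1} · (x̄ - mu_0) = (-0.1937, -0.0476),
  (x̄ - mu_0)^T · [...] = (-0.6667)·(-0.1937) + (-0.1667)·(-0.0476) = 0.1371.

Step 5 — scale by n: T² = 6 · 0.1371 = 0.8225.

T² ≈ 0.8225


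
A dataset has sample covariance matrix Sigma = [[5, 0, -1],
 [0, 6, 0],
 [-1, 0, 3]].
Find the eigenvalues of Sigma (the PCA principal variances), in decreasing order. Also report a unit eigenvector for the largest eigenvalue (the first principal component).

Step 1 — characteristic polynomial p(λ) = det(λI - Sigma) = λ³ - tr·λ² + c_1·λ - det, where tr = trace, c_1 = sum of the principal 2×2 minors, det = det(Sigma):
  tr = 5 + 6 + 3 = 14,
  c_1 = (5·6 - (0)²) + (5·3 - (-1)²) + (6·3 - (0)²) = 30 + 14 + 18 = 62,
  det = 5·(6·3 - (0)²) - (0)·((0)·3 - (0)·(-1)) + (-1)·((0)·(0) - 6·(-1)) = 5·(18) - (0)·(0) + (-1)·(6) = 84.
  So p(λ) = λ³ - 14λ² + 62λ - 84.
Step 2 — look for an integer root (rational root theorem: any rational root is an integer divisor of 84). Testing λ = 6:
  p(6) = 216 - 504 + 372 - 84 = 0  ✓
  Dividing out (λ - 6): p(λ) = (λ - 6)(λ² - 8λ + 14).
Step 3 — remaining eigenvalues from the quadratic λ² - 8λ + 14 = 0:
  Δ = 8² - 4·14 = 64 - 56 = 8,  λ = (8 ± √8)/2 = (8 ± 2.8284)/2 ≈ 5.4142 or 2.5858.
  Sorted: λ_1 = 6,  λ_2 = 5.4142,  λ_3 = 2.5858  (check: sum = 14 = tr ✓).

Step 4 — unit eigenvector for λ_1 = 6: v spans the null space of (Sigma - λ_1 I), whose rows are
  r_1 = (-1, 0, -1),  r_2 = (0, 0, 0),  r_3 = (-1, 0, -3).
  v is orthogonal to every row, so take v ∝ r_1 × r_3 = ((0)·(-3) - (-1)·(0), (-1)·(-1) - (-1)·(-3), (-1)·(0) - (0)·(-1)) = (0, -2, 0).
  Rescale (divide by 2; multiply by -1 so the first nonzero entry is positive): u = (0, 1, 0).
  ||u|| = √((0)² + (1)² + (0)²) = √(1) = 1,  v_1 = u/||u|| ≈ (0, 1, 0) (||v_1|| = 1).

λ_1 = 6,  λ_2 = 5.4142,  λ_3 = 2.5858;  v_1 ≈ (0, 1, 0)


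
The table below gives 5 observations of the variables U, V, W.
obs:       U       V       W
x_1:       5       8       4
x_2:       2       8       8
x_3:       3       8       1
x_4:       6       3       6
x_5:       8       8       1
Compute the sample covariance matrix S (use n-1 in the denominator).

Step 1 — column means:
  mean(U) = (5 + 2 + 3 + 6 + 8) / 5 = 24/5 = 4.8
  mean(V) = (8 + 8 + 8 + 3 + 8) / 5 = 35/5 = 7
  mean(W) = (4 + 8 + 1 + 6 + 1) / 5 = 20/5 = 4

Step 2 — sample covariance S[i,j] = (1/(n-1)) · Σ_k (x_{k,i} - mean_i) · (x_{k,j} - mean_j), with n-1 = 4.
  S[U,U] = ((0.2)·(0.2) + (-2.8)·(-2.8) + (-1.8)·(-1.8) + (1.2)·(1.2) + (3.2)·(3.2)) / 4 = 22.8/4 = 5.7
  S[U,V] = ((0.2)·(1) + (-2.8)·(1) + (-1.8)·(1) + (1.2)·(-4) + (3.2)·(1)) / 4 = -6/4 = -1.5
  S[U,W] = ((0.2)·(0) + (-2.8)·(4) + (-1.8)·(-3) + (1.2)·(2) + (3.2)·(-3)) / 4 = -13/4 = -3.25
  S[V,V] = ((1)·(1) + (1)·(1) + (1)·(1) + (-4)·(-4) + (1)·(1)) / 4 = 20/4 = 5
  S[V,W] = ((1)·(0) + (1)·(4) + (1)·(-3) + (-4)·(2) + (1)·(-3)) / 4 = -10/4 = -2.5
  S[W,W] = ((0)·(0) + (4)·(4) + (-3)·(-3) + (2)·(2) + (-3)·(-3)) / 4 = 38/4 = 9.5

S is symmetric (S[j,i] = S[i,j]). Assembling:

S = [[5.7, -1.5, -3.25],
 [-1.5, 5, -2.5],
 [-3.25, -2.5, 9.5]]


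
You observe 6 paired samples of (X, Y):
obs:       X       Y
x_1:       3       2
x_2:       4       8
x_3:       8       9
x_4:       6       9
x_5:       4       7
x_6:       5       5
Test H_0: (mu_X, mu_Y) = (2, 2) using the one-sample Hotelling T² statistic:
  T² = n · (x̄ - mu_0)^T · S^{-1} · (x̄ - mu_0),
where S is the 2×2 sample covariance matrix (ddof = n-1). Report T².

Step 1 — sample mean vector:
  mean(X) = (3 + 4 + 8 + 6 + 4 + 5) / 6 = 30/6 = 5
  mean(Y) = (2 + 8 + 9 + 9 + 7 + 5) / 6 = 40/6 = 6.6667
  x̄ = (5, 6.6667),  deviation x̄ - mu_0 = (5, 6.6667) - (2, 2) = (3, 4.6667).

Step 2 — sample covariance matrix, S[i,j] = (1/(n-1)) · Σ_k (x_{k,i} - mean_i) · (x_{k,j} - mean_j), divisor n-1 = 5:
  S[X,X] = ((-2)·(-2) + (-1)·(-1) + (3)·(3) + (1)·(1) + (-1)·(-1) + (0)·(0)) / 5 = 16/5 = 3.2
  S[X,Y] = ((-2)·(-4.6667) + (-1)·(1.3333) + (3)·(2.3333) + (1)·(2.3333) + (-1)·(0.3333) + (0)·(-1.6667)) / 5 = 17/5 = 3.4
  S[Y,Y] = ((-4.6667)·(-4.6667) + (1.3333)·(1.3333) + (2.3333)·(2.3333) + (2.3333)·(2.3333) + (0.3333)·(0.3333) + (-1.6667)·(-1.6667)) / 5 = 37.3333/5 = 7.4667
  S = [[3.2, 3.4],
 [3.4, 7.4667]].

Step 3 — invert S. det(S) = 3.2·7.4667 - (3.4)² = 12.3333.
  S^{-1} = (1/det) · [[d, -b], [-b, a]] = [[0.6054, -0.2757],
 [-0.2757, 0.2595]].

Step 4 — quadratic form (x̄ - mu_0)^T · S^{-1} · (x̄ - mu_0):
  S^{-1} · (x̄ - mu_0) = (0.5297, 0.3838),
  (x̄ - mu_0)^T · [...] = (3)·(0.5297) + (4.6667)·(0.3838) = 3.3802.

Step 5 — scale by n: T² = 6 · 3.3802 = 20.2811.

T² ≈ 20.2811


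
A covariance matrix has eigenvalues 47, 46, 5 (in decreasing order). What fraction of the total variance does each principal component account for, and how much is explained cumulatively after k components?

Step 1 — total variance = trace(Sigma) = Σ λ_i = 47 + 46 + 5 = 98.

Step 2 — fraction explained by component i = λ_i / Σ λ:
  PC1: 47/98 = 0.4796
  PC2: 46/98 = 0.4694
  PC3: 5/98 = 0.051

Step 3 — cumulative fraction after k components = (λ_1 + ... + λ_k) / Σ λ:
  k = 1: 47/98 = 0.4796
  k = 2: (47 + 46)/98 = 93/98 = 0.949
  k = 3: (47 + 46 + 5)/98 = 98/98 = 1

Summary (fraction, with percent):

explained: PC1 0.4796 (47.96%), PC2 0.4694 (46.94%), PC3 0.051 (5.1%);  cumulative: 0.4796, 0.949, 1


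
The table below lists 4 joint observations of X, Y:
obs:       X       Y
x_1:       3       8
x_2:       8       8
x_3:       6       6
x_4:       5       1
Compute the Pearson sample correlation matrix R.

Step 1 — column means:
  mean(X) = (3 + 8 + 6 + 5) / 4 = 22/4 = 5.5
  mean(Y) = (8 + 8 + 6 + 1) / 4 = 23/4 = 5.75

Step 2 — sample variances and covariances s[i,j] = (1/(n-1)) · Σ_k (x_{k,i} - mean_i) · (x_{k,j} - mean_j), with n-1 = 3:
  s[X,X] = ((-2.5)·(-2.5) + (2.5)·(2.5) + (0.5)·(0.5) + (-0.5)·(-0.5)) / 3 = 13/3 = 4.3333
  s[X,Y] = ((-2.5)·(2.25) + (2.5)·(2.25) + (0.5)·(0.25) + (-0.5)·(-4.75)) / 3 = 2.5/3 = 0.8333
  s[Y,Y] = ((2.25)·(2.25) + (2.25)·(2.25) + (0.25)·(0.25) + (-4.75)·(-4.75)) / 3 = 32.75/3 = 10.9167
  Sample standard deviations s_i = √(s[i,i]):
  s(X) = √(4.3333) = 2.0817
  s(Y) = √(10.9167) = 3.304

Step 3 — r_{ij} = s_{ij} / (s_i · s_j):
  r[X,X] = 1 (diagonal).
  r[X,Y] = 0.8333 / (2.0817 · 3.304) = 0.8333 / 6.8779 = 0.1212
  r[Y,Y] = 1 (diagonal).

R is symmetric with unit diagonal. Assembling:

R = [[1, 0.1212],
 [0.1212, 1]]


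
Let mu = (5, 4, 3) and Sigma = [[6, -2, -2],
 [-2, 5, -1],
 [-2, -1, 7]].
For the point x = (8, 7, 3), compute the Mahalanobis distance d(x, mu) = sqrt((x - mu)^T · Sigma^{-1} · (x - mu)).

Step 1 — centre the observation: (x - mu) = (3, 3, 0).

Step 2 — invert Sigma (cofactor / det for 3×3, or solve directly):
  Sigma^{-1} = [[0.2297, 0.1081, 0.0811],
 [0.1081, 0.2568, 0.0676],
 [0.0811, 0.0676, 0.1757]].

Step 3 — form the quadratic (x - mu)^T · Sigma^{-1} · (x - mu):
  Sigma^{-1} · (x - mu) = (1.0135, 1.0946, 0.4459).
  (x - mu)^T · [Sigma^{-1} · (x - mu)] = (3)·(1.0135) + (3)·(1.0946) + (0)·(0.4459) = 6.3243.

Step 4 — take square root: d = √(6.3243) ≈ 2.5148.

d(x, mu) = √(6.3243) ≈ 2.5148


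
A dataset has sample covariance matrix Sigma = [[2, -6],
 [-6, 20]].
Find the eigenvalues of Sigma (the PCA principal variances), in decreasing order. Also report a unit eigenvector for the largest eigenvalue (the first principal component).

Step 1 — characteristic polynomial of 2×2 Sigma:
  det(Sigma - λI) = λ² - trace · λ + det = 0.
  trace = 2 + 20 = 22, det = 2·20 - (-6)² = 4.
Step 2 — discriminant:
  Δ = trace² - 4·det = 484 - 16 = 468.
Step 3 — eigenvalues:
  λ = (trace ± √Δ)/2 = (22 ± 21.6333)/2,
  λ_1 = 21.8167,  λ_2 = 0.1833.

Step 4 — unit eigenvector for λ_1: solve (Sigma - λ_1 I)v = 0. First row:
  (2 - 21.8167)·v_x + (-6)·v_y = 0, i.e. (-19.8167)·v_x + (-6)·v_y = 0,
  so v ∝ (b, λ_1 - a) = (-6, 19.8167); multiply by -1 so the first entry is positive: u = (6, -19.8167).
  ||u|| = √((6)² + (-19.8167)²) = √(428.6998) ≈ 20.7051,
  v_1 = u/||u|| ≈ (0.2898, -0.9571) (||v_1|| = 1).

λ_1 = 21.8167,  λ_2 = 0.1833;  v_1 ≈ (0.2898, -0.9571)


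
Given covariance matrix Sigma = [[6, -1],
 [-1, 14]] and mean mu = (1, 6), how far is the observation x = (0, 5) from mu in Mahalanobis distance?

Step 1 — centre the observation: (x - mu) = (-1, -1).

Step 2 — invert Sigma. det(Sigma) = 6·14 - (-1)² = 83.
  Sigma^{-1} = (1/det) · [[d, -b], [-b, a]] = [[0.1687, 0.012],
 [0.012, 0.0723]].

Step 3 — form the quadratic (x - mu)^T · Sigma^{-1} · (x - mu):
  Sigma^{-1} · (x - mu) = (-0.1807, -0.0843).
  (x - mu)^T · [Sigma^{-1} · (x - mu)] = (-1)·(-0.1807) + (-1)·(-0.0843) = 0.2651.

Step 4 — take square root: d = √(0.2651) ≈ 0.5148.

d(x, mu) = √(0.2651) ≈ 0.5148


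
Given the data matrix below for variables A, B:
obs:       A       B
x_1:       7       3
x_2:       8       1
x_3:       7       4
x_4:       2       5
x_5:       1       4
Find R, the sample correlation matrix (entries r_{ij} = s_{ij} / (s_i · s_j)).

Step 1 — column means:
  mean(A) = (7 + 8 + 7 + 2 + 1) / 5 = 25/5 = 5
  mean(B) = (3 + 1 + 4 + 5 + 4) / 5 = 17/5 = 3.4

Step 2 — sample variances and covariances s[i,j] = (1/(n-1)) · Σ_k (x_{k,i} - mean_i) · (x_{k,j} - mean_j), with n-1 = 4:
  s[A,A] = ((2)·(2) + (3)·(3) + (2)·(2) + (-3)·(-3) + (-4)·(-4)) / 4 = 42/4 = 10.5
  s[A,B] = ((2)·(-0.4) + (3)·(-2.4) + (2)·(0.6) + (-3)·(1.6) + (-4)·(0.6)) / 4 = -14/4 = -3.5
  s[B,B] = ((-0.4)·(-0.4) + (-2.4)·(-2.4) + (0.6)·(0.6) + (1.6)·(1.6) + (0.6)·(0.6)) / 4 = 9.2/4 = 2.3
  Sample standard deviations s_i = √(s[i,i]):
  s(A) = √(10.5) = 3.2404
  s(B) = √(2.3) = 1.5166

Step 3 — r_{ij} = s_{ij} / (s_i · s_j):
  r[A,A] = 1 (diagonal).
  r[A,B] = -3.5 / (3.2404 · 1.5166) = -3.5 / 4.9143 = -0.7122
  r[B,B] = 1 (diagonal).

R is symmetric with unit diagonal. Assembling:

R = [[1, -0.7122],
 [-0.7122, 1]]


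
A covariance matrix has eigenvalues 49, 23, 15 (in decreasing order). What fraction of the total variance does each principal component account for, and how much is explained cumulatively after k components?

Step 1 — total variance = trace(Sigma) = Σ λ_i = 49 + 23 + 15 = 87.

Step 2 — fraction explained by component i = λ_i / Σ λ:
  PC1: 49/87 = 0.5632
  PC2: 23/87 = 0.2644
  PC3: 15/87 = 0.1724

Step 3 — cumulative fraction after k components = (λ_1 + ... + λ_k) / Σ λ:
  k = 1: 49/87 = 0.5632
  k = 2: (49 + 23)/87 = 72/87 = 0.8276
  k = 3: (49 + 23 + 15)/87 = 87/87 = 1

Summary (fraction, with percent):

explained: PC1 0.5632 (56.32%), PC2 0.2644 (26.44%), PC3 0.1724 (17.24%);  cumulative: 0.5632, 0.8276, 1


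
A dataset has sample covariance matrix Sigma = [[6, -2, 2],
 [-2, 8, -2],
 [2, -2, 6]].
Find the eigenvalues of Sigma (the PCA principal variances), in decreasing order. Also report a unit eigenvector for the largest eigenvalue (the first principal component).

Step 1 — characteristic polynomial p(λ) = det(λI - Sigma) = λ³ - tr·λ² + c_1·λ - det, where tr = trace, c_1 = sum of the principal 2×2 minors, det = det(Sigma):
  tr = 6 + 8 + 6 = 20,
  c_1 = (6·8 - (-2)²) + (6·6 - (2)²) + (8·6 - (-2)²) = 44 + 32 + 44 = 120,
  det = 6·(8·6 - (-2)²) - (-2)·((-2)·6 - (-2)·(2)) + (2)·((-2)·(-2) - 8·(2)) = 6·(44) - (-2)·(-8) + (2)·(-12) = 224.
  So p(λ) = λ³ - 20λ² + 120λ - 224.
Step 2 — look for an integer root (rational root theorem: any rational root is an integer divisor of 224). Testing λ = 4:
  p(4) = 64 - 320 + 480 - 224 = 0  ✓
  Dividing out (λ - 4): p(λ) = (λ - 4)(λ² - 16λ + 56).
Step 3 — remaining eigenvalues from the quadratic λ² - 16λ + 56 = 0:
  Δ = 16² - 4·56 = 256 - 224 = 32,  λ = (16 ± √32)/2 = (16 ± 5.6569)/2 ≈ 10.8284 or 5.1716.
  Sorted: λ_1 = 10.8284,  λ_2 = 5.1716,  λ_3 = 4  (check: sum = 20 = tr ✓).

Step 4 — unit eigenvector for λ_1 ≈ 10.8284: v spans the null space of (Sigma - λ_1 I), whose rows are
  r_1 = (-4.8284, -2, 2),  r_2 = (-2, -2.8284, -2),  r_3 = (2, -2, -4.8284).
  v is orthogonal to every row, so take v ∝ r_1 × r_2 = ((-2)·(-2) - (2)·(-2.8284), (2)·(-2) - (-4.8284)·(-2), (-4.8284)·(-2.8284) - (-2)·(-2)) ≈ (9.6569, -13.6569, 9.6569).
  Let u = (9.6569, -13.6569, 9.6569).
  ||u|| = √((9.6569)² + (-13.6569)² + (9.6569)²) = √(373.0193) ≈ 19.3137,  v_1 = u/||u|| ≈ (0.5, -0.7071, 0.5) (||v_1|| = 1).

λ_1 = 10.8284,  λ_2 = 5.1716,  λ_3 = 4;  v_1 ≈ (0.5, -0.7071, 0.5)


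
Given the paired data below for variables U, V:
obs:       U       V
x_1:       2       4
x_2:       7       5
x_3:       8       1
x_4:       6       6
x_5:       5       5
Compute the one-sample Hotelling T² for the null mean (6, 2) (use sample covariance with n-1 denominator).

Step 1 — sample mean vector:
  mean(U) = (2 + 7 + 8 + 6 + 5) / 5 = 28/5 = 5.6
  mean(V) = (4 + 5 + 1 + 6 + 5) / 5 = 21/5 = 4.2
  x̄ = (5.6, 4.2),  deviation x̄ - mu_0 = (5.6, 4.2) - (6, 2) = (-0.4, 2.2).

Step 2 — sample covariance matrix, S[i,j] = (1/(n-1)) · Σ_k (x_{k,i} - mean_i) · (x_{k,j} - mean_j), divisor n-1 = 4:
  S[U,U] = ((-3.6)·(-3.6) + (1.4)·(1.4) + (2.4)·(2.4) + (0.4)·(0.4) + (-0.6)·(-0.6)) / 4 = 21.2/4 = 5.3
  S[U,V] = ((-3.6)·(-0.2) + (1.4)·(0.8) + (2.4)·(-3.2) + (0.4)·(1.8) + (-0.6)·(0.8)) / 4 = -5.6/4 = -1.4
  S[V,V] = ((-0.2)·(-0.2) + (0.8)·(0.8) + (-3.2)·(-3.2) + (1.8)·(1.8) + (0.8)·(0.8)) / 4 = 14.8/4 = 3.7
  S = [[5.3, -1.4],
 [-1.4, 3.7]].

Step 3 — invert S. det(S) = 5.3·3.7 - (-1.4)² = 17.65.
  S^{-1} = (1/det) · [[d, -b], [-b, a]] = [[0.2096, 0.0793],
 [0.0793, 0.3003]].

Step 4 — quadratic form (x̄ - mu_0)^T · S^{-1} · (x̄ - mu_0):
  S^{-1} · (x̄ - mu_0) = (0.0907, 0.6289),
  (x̄ - mu_0)^T · [...] = (-0.4)·(0.0907) + (2.2)·(0.6289) = 1.3473.

Step 5 — scale by n: T² = 5 · 1.3473 = 6.7365.

T² ≈ 6.7365


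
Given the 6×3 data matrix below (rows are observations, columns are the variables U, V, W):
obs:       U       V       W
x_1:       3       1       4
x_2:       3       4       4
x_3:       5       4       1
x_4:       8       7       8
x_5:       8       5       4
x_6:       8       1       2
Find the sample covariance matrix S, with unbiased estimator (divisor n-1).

Step 1 — column means:
  mean(U) = (3 + 3 + 5 + 8 + 8 + 8) / 6 = 35/6 = 5.8333
  mean(V) = (1 + 4 + 4 + 7 + 5 + 1) / 6 = 22/6 = 3.6667
  mean(W) = (4 + 4 + 1 + 8 + 4 + 2) / 6 = 23/6 = 3.8333

Step 2 — sample covariance S[i,j] = (1/(n-1)) · Σ_k (x_{k,i} - mean_i) · (x_{k,j} - mean_j), with n-1 = 5.
  S[U,U] = ((-2.8333)·(-2.8333) + (-2.8333)·(-2.8333) + (-0.8333)·(-0.8333) + (2.1667)·(2.1667) + (2.1667)·(2.1667) + (2.1667)·(2.1667)) / 5 = 30.8333/5 = 6.1667
  S[U,V] = ((-2.8333)·(-2.6667) + (-2.8333)·(0.3333) + (-0.8333)·(0.3333) + (2.1667)·(3.3333) + (2.1667)·(1.3333) + (2.1667)·(-2.6667)) / 5 = 10.6667/5 = 2.1333
  S[U,W] = ((-2.8333)·(0.1667) + (-2.8333)·(0.1667) + (-0.8333)·(-2.8333) + (2.1667)·(4.1667) + (2.1667)·(0.1667) + (2.1667)·(-1.8333)) / 5 = 6.8333/5 = 1.3667
  S[V,V] = ((-2.6667)·(-2.6667) + (0.3333)·(0.3333) + (0.3333)·(0.3333) + (3.3333)·(3.3333) + (1.3333)·(1.3333) + (-2.6667)·(-2.6667)) / 5 = 27.3333/5 = 5.4667
  S[V,W] = ((-2.6667)·(0.1667) + (0.3333)·(0.1667) + (0.3333)·(-2.8333) + (3.3333)·(4.1667) + (1.3333)·(0.1667) + (-2.6667)·(-1.8333)) / 5 = 17.6667/5 = 3.5333
  S[W,W] = ((0.1667)·(0.1667) + (0.1667)·(0.1667) + (-2.8333)·(-2.8333) + (4.1667)·(4.1667) + (0.1667)·(0.1667) + (-1.8333)·(-1.8333)) / 5 = 28.8333/5 = 5.7667

S is symmetric (S[j,i] = S[i,j]). Assembling:

S = [[6.1667, 2.1333, 1.3667],
 [2.1333, 5.4667, 3.5333],
 [1.3667, 3.5333, 5.7667]]


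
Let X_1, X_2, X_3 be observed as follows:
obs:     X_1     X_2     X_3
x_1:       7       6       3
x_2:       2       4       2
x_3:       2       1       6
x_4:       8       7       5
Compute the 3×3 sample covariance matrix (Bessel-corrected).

Step 1 — column means:
  mean(X_1) = (7 + 2 + 2 + 8) / 4 = 19/4 = 4.75
  mean(X_2) = (6 + 4 + 1 + 7) / 4 = 18/4 = 4.5
  mean(X_3) = (3 + 2 + 6 + 5) / 4 = 16/4 = 4

Step 2 — sample covariance S[i,j] = (1/(n-1)) · Σ_k (x_{k,i} - mean_i) · (x_{k,j} - mean_j), with n-1 = 3.
  S[X_1,X_1] = ((2.25)·(2.25) + (-2.75)·(-2.75) + (-2.75)·(-2.75) + (3.25)·(3.25)) / 3 = 30.75/3 = 10.25
  S[X_1,X_2] = ((2.25)·(1.5) + (-2.75)·(-0.5) + (-2.75)·(-3.5) + (3.25)·(2.5)) / 3 = 22.5/3 = 7.5
  S[X_1,X_3] = ((2.25)·(-1) + (-2.75)·(-2) + (-2.75)·(2) + (3.25)·(1)) / 3 = 1/3 = 0.3333
  S[X_2,X_2] = ((1.5)·(1.5) + (-0.5)·(-0.5) + (-3.5)·(-3.5) + (2.5)·(2.5)) / 3 = 21/3 = 7
  S[X_2,X_3] = ((1.5)·(-1) + (-0.5)·(-2) + (-3.5)·(2) + (2.5)·(1)) / 3 = -5/3 = -1.6667
  S[X_3,X_3] = ((-1)·(-1) + (-2)·(-2) + (2)·(2) + (1)·(1)) / 3 = 10/3 = 3.3333

S is symmetric (S[j,i] = S[i,j]). Assembling:

S = [[10.25, 7.5, 0.3333],
 [7.5, 7, -1.6667],
 [0.3333, -1.6667, 3.3333]]


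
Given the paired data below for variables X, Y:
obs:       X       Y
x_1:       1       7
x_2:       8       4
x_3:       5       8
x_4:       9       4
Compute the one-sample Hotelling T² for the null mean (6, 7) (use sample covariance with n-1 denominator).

Step 1 — sample mean vector:
  mean(X) = (1 + 8 + 5 + 9) / 4 = 23/4 = 5.75
  mean(Y) = (7 + 4 + 8 + 4) / 4 = 23/4 = 5.75
  x̄ = (5.75, 5.75),  deviation x̄ - mu_0 = (5.75, 5.75) - (6, 7) = (-0.25, -1.25).

Step 2 — sample covariance matrix, S[i,j] = (1/(n-1)) · Σ_k (x_{k,i} - mean_i) · (x_{k,j} - mean_j), divisor n-1 = 3:
  S[X,X] = ((-4.75)·(-4.75) + (2.25)·(2.25) + (-0.75)·(-0.75) + (3.25)·(3.25)) / 3 = 38.75/3 = 12.9167
  S[X,Y] = ((-4.75)·(1.25) + (2.25)·(-1.75) + (-0.75)·(2.25) + (3.25)·(-1.75)) / 3 = -17.25/3 = -5.75
  S[Y,Y] = ((1.25)·(1.25) + (-1.75)·(-1.75) + (2.25)·(2.25) + (-1.75)·(-1.75)) / 3 = 12.75/3 = 4.25
  S = [[12.9167, -5.75],
 [-5.75, 4.25]].

Step 3 — invert S. det(S) = 12.9167·4.25 - (-5.75)² = 21.8333.
  S^{-1} = (1/det) · [[d, -b], [-b, a]] = [[0.1947, 0.2634],
 [0.2634, 0.5916]].

Step 4 — quadratic form (x̄ - mu_0)^T · S^{-1} · (x̄ - mu_0):
  S^{-1} · (x̄ - mu_0) = (-0.3779, -0.8053),
  (x̄ - mu_0)^T · [...] = (-0.25)·(-0.3779) + (-1.25)·(-0.8053) = 1.1011.

Step 5 — scale by n: T² = 4 · 1.1011 = 4.4046.

T² ≈ 4.4046


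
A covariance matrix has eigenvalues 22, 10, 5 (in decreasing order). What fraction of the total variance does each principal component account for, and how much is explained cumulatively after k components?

Step 1 — total variance = trace(Sigma) = Σ λ_i = 22 + 10 + 5 = 37.

Step 2 — fraction explained by component i = λ_i / Σ λ:
  PC1: 22/37 = 0.5946
  PC2: 10/37 = 0.2703
  PC3: 5/37 = 0.1351

Step 3 — cumulative fraction after k components = (λ_1 + ... + λ_k) / Σ λ:
  k = 1: 22/37 = 0.5946
  k = 2: (22 + 10)/37 = 32/37 = 0.8649
  k = 3: (22 + 10 + 5)/37 = 37/37 = 1

Summary (fraction, with percent):

explained: PC1 0.5946 (59.46%), PC2 0.2703 (27.03%), PC3 0.1351 (13.51%);  cumulative: 0.5946, 0.8649, 1


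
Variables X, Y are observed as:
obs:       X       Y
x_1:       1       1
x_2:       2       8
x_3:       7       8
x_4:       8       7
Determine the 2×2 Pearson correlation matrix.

Step 1 — column means:
  mean(X) = (1 + 2 + 7 + 8) / 4 = 18/4 = 4.5
  mean(Y) = (1 + 8 + 8 + 7) / 4 = 24/4 = 6

Step 2 — sample variances and covariances s[i,j] = (1/(n-1)) · Σ_k (x_{k,i} - mean_i) · (x_{k,j} - mean_j), with n-1 = 3:
  s[X,X] = ((-3.5)·(-3.5) + (-2.5)·(-2.5) + (2.5)·(2.5) + (3.5)·(3.5)) / 3 = 37/3 = 12.3333
  s[X,Y] = ((-3.5)·(-5) + (-2.5)·(2) + (2.5)·(2) + (3.5)·(1)) / 3 = 21/3 = 7
  s[Y,Y] = ((-5)·(-5) + (2)·(2) + (2)·(2) + (1)·(1)) / 3 = 34/3 = 11.3333
  Sample standard deviations s_i = √(s[i,i]):
  s(X) = √(12.3333) = 3.5119
  s(Y) = √(11.3333) = 3.3665

Step 3 — r_{ij} = s_{ij} / (s_i · s_j):
  r[X,X] = 1 (diagonal).
  r[X,Y] = 7 / (3.5119 · 3.3665) = 7 / 11.8228 = 0.5921
  r[Y,Y] = 1 (diagonal).

R is symmetric with unit diagonal. Assembling:

R = [[1, 0.5921],
 [0.5921, 1]]


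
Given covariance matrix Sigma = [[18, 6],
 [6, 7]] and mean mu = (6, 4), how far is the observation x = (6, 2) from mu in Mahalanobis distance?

Step 1 — centre the observation: (x - mu) = (0, -2).

Step 2 — invert Sigma. det(Sigma) = 18·7 - (6)² = 90.
  Sigma^{-1} = (1/det) · [[d, -b], [-b, a]] = [[0.0778, -0.0667],
 [-0.0667, 0.2]].

Step 3 — form the quadratic (x - mu)^T · Sigma^{-1} · (x - mu):
  Sigma^{-1} · (x - mu) = (0.1333, -0.4).
  (x - mu)^T · [Sigma^{-1} · (x - mu)] = (0)·(0.1333) + (-2)·(-0.4) = 0.8.

Step 4 — take square root: d = √(0.8) ≈ 0.8944.

d(x, mu) = √(0.8) ≈ 0.8944


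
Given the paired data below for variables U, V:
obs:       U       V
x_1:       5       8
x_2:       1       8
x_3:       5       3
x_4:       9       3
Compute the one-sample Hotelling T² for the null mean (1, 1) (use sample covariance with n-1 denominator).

Step 1 — sample mean vector:
  mean(U) = (5 + 1 + 5 + 9) / 4 = 20/4 = 5
  mean(V) = (8 + 8 + 3 + 3) / 4 = 22/4 = 5.5
  x̄ = (5, 5.5),  deviation x̄ - mu_0 = (5, 5.5) - (1, 1) = (4, 4.5).

Step 2 — sample covariance matrix, S[i,j] = (1/(n-1)) · Σ_k (x_{k,i} - mean_i) · (x_{k,j} - mean_j), divisor n-1 = 3:
  S[U,U] = ((0)·(0) + (-4)·(-4) + (0)·(0) + (4)·(4)) / 3 = 32/3 = 10.6667
  S[U,V] = ((0)·(2.5) + (-4)·(2.5) + (0)·(-2.5) + (4)·(-2.5)) / 3 = -20/3 = -6.6667
  S[V,V] = ((2.5)·(2.5) + (2.5)·(2.5) + (-2.5)·(-2.5) + (-2.5)·(-2.5)) / 3 = 25/3 = 8.3333
  S = [[10.6667, -6.6667],
 [-6.6667, 8.3333]].

Step 3 — invert S. det(S) = 10.6667·8.3333 - (-6.6667)² = 44.4444.
  S^{-1} = (1/det) · [[d, -b], [-b, a]] = [[0.1875, 0.15],
 [0.15, 0.24]].

Step 4 — quadratic form (x̄ - mu_0)^T · S^{-1} · (x̄ - mu_0):
  S^{-1} · (x̄ - mu_0) = (1.425, 1.68),
  (x̄ - mu_0)^T · [...] = (4)·(1.425) + (4.5)·(1.68) = 13.26.

Step 5 — scale by n: T² = 4 · 13.26 = 53.04.

T² ≈ 53.04


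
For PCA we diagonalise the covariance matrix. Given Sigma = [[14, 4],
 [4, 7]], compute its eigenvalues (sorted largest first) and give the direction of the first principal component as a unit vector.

Step 1 — characteristic polynomial of 2×2 Sigma:
  det(Sigma - λI) = λ² - trace · λ + det = 0.
  trace = 14 + 7 = 21, det = 14·7 - (4)² = 82.
Step 2 — discriminant:
  Δ = trace² - 4·det = 441 - 328 = 113.
Step 3 — eigenvalues:
  λ = (trace ± √Δ)/2 = (21 ± 10.6301)/2,
  λ_1 = 15.8151,  λ_2 = 5.1849.

Step 4 — unit eigenvector for λ_1: solve (Sigma - λ_1 I)v = 0. First row:
  (14 - 15.8151)·v_x + (4)·v_y = 0, i.e. (-1.8151)·v_x + (4)·v_y = 0,
  so v ∝ (b, λ_1 - a) = (4, 1.8151) = u.
  ||u|| = √((4)² + (1.8151)²) = √(19.2945) ≈ 4.3925,
  v_1 = u/||u|| ≈ (0.9106, 0.4132) (||v_1|| = 1).

λ_1 = 15.8151,  λ_2 = 5.1849;  v_1 ≈ (0.9106, 0.4132)
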